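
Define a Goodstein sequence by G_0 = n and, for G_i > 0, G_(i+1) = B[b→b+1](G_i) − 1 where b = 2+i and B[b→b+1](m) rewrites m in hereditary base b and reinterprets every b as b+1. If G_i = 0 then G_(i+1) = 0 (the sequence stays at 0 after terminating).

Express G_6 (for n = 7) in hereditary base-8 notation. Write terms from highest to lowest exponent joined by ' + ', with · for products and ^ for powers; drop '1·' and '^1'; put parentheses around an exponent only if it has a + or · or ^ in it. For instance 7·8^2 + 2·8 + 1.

G_0 = 7. HB_2(7) = 2^2 + 2 + 1. Bump = 31. G_1 = 30.
G_1 = 30. HB_3(30) = 3^3 + 3. Bump = 260. G_2 = 259.
G_2 = 259. HB_4(259) = 4^4 + 3. Bump = 3128. G_3 = 3127.
G_3 = 3127. HB_5(3127) = 5^5 + 2. Bump = 46658. G_4 = 46657.
G_4 = 46657. HB_6(46657) = 6^6 + 1. Bump = 823544. G_5 = 823543.
G_5 = 823543. HB_7(823543) = 7^7. Bump = 16777216. G_6 = 16777215.
G_6 = 16777215. HB_8(16777215) = 7·8^7 + 7·8^6 + 7·8^5 + 7·8^4 + 7·8^3 + 7·8^2 + 7·8 + 7. Bump = 37665880. G_7 = 37665879.

7·8^7 + 7·8^6 + 7·8^5 + 7·8^4 + 7·8^3 + 7·8^2 + 7·8 + 7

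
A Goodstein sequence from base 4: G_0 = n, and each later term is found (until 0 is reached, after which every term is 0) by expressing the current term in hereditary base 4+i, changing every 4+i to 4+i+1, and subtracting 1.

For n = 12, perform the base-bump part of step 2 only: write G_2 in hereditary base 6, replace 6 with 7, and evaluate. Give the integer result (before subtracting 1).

(0) 12|_4 = 3·4 ↦ 3·5|_5 = 15 ⇒ 14
(1) 14|_5 = 2·5 + 4 ↦ 2·6 + 4|_6 = 16 ⇒ 15
(2) 15|_6 = 2·6 + 3 ↦ 2·7 + 3|_7 = 17 ⇒ 16

17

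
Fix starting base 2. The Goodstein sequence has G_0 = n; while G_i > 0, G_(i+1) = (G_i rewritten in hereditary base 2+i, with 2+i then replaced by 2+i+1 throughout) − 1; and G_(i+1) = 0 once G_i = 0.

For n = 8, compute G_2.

553

base 2: 8 = 2^(2 + 1); at 3: 3^(3 + 1) = 81; next = 80
base 3: 80 = 2·3^3 + 2·3^2 + 2·3 + 2; at 4: 2·4^4 + 2·4^2 + 2·4 + 2 = 554; next = 553
base 4: 553 = 2·4^4 + 2·4^2 + 2·4 + 1; at 5: 2·5^5 + 2·5^2 + 2·5 + 1 = 6311; next = 6310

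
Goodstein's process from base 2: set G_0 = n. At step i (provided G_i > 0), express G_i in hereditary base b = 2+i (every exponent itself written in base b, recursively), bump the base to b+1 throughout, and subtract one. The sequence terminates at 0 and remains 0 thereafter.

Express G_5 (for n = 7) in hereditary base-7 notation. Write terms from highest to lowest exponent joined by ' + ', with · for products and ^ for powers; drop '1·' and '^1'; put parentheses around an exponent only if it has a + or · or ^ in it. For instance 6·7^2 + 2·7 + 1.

7^7

G_0=7  [base 2] 2^2 + 2 + 1  →[2↦3]→  3^3 + 3 + 1 = 31  −1 ⇒ G_1=30
G_1=30  [base 3] 3^3 + 3  →[3↦4]→  4^4 + 4 = 260  −1 ⇒ G_2=259
G_2=259  [base 4] 4^4 + 3  →[4↦5]→  5^5 + 3 = 3128  −1 ⇒ G_3=3127
G_3=3127  [base 5] 5^5 + 2  →[5↦6]→  6^6 + 2 = 46658  −1 ⇒ G_4=46657
G_4=46657  [base 6] 6^6 + 1  →[6↦7]→  7^7 + 1 = 823544  −1 ⇒ G_5=823543
G_5=823543  [base 7] 7^7  →[7↦8]→  8^8 = 16777216  −1 ⇒ G_6=16777215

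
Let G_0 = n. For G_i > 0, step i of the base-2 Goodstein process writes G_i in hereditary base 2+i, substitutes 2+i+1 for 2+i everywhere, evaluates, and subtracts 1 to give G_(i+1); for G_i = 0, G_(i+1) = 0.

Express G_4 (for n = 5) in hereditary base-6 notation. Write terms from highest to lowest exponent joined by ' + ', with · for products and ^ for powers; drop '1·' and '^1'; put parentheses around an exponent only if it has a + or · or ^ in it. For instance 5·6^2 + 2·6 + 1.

3·6^3 + 3·6^2 + 3·6 + 1

G_0=5  [base 2] 2^2 + 1  →[2↦3]→  3^3 + 1 = 28  −1 ⇒ G_1=27
G_1=27  [base 3] 3^3  →[3↦4]→  4^4 = 256  −1 ⇒ G_2=255
G_2=255  [base 4] 3·4^3 + 3·4^2 + 3·4 + 3  →[4↦5]→  3·5^3 + 3·5^2 + 3·5 + 3 = 468  −1 ⇒ G_3=467
G_3=467  [base 5] 3·5^3 + 3·5^2 + 3·5 + 2  →[5↦6]→  3·6^3 + 3·6^2 + 3·6 + 2 = 776  −1 ⇒ G_4=775
G_4=775  [base 6] 3·6^3 + 3·6^2 + 3·6 + 1  →[6↦7]→  3·7^3 + 3·7^2 + 3·7 + 1 = 1198  −1 ⇒ G_5=1197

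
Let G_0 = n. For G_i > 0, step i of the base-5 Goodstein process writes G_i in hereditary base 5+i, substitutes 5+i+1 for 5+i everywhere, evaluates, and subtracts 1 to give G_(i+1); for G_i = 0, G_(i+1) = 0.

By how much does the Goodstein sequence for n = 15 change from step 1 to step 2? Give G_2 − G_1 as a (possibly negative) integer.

[0] 15 ≡ 3·5 (base 5). Lift 6: 18. −1: 17.
[1] 17 ≡ 2·6 + 5 (base 6). Lift 7: 19. −1: 18.

1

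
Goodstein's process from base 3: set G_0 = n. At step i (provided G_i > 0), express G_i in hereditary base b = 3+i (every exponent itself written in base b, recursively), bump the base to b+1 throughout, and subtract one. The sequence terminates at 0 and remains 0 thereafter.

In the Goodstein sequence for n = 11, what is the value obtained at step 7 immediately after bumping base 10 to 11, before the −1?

G_0=11  [base 3] 3^2 + 2  →[3↦4]→  4^2 + 2 = 18  −1 ⇒ G_1=17
G_1=17  [base 4] 4^2 + 1  →[4↦5]→  5^2 + 1 = 26  −1 ⇒ G_2=25
G_2=25  [base 5] 5^2  →[5↦6]→  6^2 = 36  −1 ⇒ G_3=35
G_3=35  [base 6] 5·6 + 5  →[6↦7]→  5·7 + 5 = 40  −1 ⇒ G_4=39
G_4=39  [base 7] 5·7 + 4  →[7↦8]→  5·8 + 4 = 44  −1 ⇒ G_5=43
G_5=43  [base 8] 5·8 + 3  →[8↦9]→  5·9 + 3 = 48  −1 ⇒ G_6=47
G_6=47  [base 9] 5·9 + 2  →[9↦10]→  5·10 + 2 = 52  −1 ⇒ G_7=51

56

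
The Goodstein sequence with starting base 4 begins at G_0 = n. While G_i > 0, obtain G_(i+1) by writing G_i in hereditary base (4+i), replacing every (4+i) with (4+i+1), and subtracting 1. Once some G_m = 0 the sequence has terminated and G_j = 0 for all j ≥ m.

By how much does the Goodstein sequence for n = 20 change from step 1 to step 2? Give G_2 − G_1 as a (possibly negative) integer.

step 0: 20 = 4^2 + 4; sub 5 for 4: 5^2 + 5; = 30; G_1 = 30−1 = 29
step 1: 29 = 5^2 + 4; sub 6 for 5: 6^2 + 4; = 40; G_2 = 40−1 = 39

10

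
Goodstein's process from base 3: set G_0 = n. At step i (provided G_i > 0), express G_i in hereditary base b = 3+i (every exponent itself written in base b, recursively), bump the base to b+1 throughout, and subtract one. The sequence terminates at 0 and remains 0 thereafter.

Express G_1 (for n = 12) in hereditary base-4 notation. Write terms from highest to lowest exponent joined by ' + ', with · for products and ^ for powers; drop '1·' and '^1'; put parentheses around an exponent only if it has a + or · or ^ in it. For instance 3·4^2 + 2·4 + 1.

4^2 + 3

G_0=12  [base 3] 3^2 + 3  →[3↦4]→  4^2 + 4 = 20  −1 ⇒ G_1=19
G_1=19  [base 4] 4^2 + 3  →[4↦5]→  5^2 + 3 = 28  −1 ⇒ G_2=27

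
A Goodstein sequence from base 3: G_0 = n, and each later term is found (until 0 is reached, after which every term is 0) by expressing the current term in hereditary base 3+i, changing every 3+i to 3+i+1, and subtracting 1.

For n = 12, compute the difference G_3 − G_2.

base 3: 12 = 3^2 + 3; at 4: 4^2 + 4 = 20; next = 19
base 4: 19 = 4^2 + 3; at 5: 5^2 + 3 = 28; next = 27
base 5: 27 = 5^2 + 2; at 6: 6^2 + 2 = 38; next = 37

10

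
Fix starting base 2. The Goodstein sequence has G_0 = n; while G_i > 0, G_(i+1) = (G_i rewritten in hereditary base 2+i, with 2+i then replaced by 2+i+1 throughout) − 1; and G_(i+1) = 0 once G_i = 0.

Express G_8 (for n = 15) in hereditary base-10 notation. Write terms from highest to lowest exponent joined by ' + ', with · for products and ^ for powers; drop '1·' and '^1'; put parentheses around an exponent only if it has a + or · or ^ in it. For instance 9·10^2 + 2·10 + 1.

10^(10 + 1) + 7·10^7 + 7·10^6 + 7·10^5 + 7·10^4 + 7·10^3 + 7·10^2 + 7·10 + 5

[0] 15 ≡ 2^(2 + 1) + 2^2 + 2 + 1 (base 2). Lift 3: 112. −1: 111.
[1] 111 ≡ 3^(3 + 1) + 3^3 + 3 (base 3). Lift 4: 1284. −1: 1283.
[2] 1283 ≡ 4^(4 + 1) + 4^4 + 3 (base 4). Lift 5: 18753. −1: 18752.
[3] 18752 ≡ 5^(5 + 1) + 5^5 + 2 (base 5). Lift 6: 326594. −1: 326593.
[4] 326593 ≡ 6^(6 + 1) + 6^6 + 1 (base 6). Lift 7: 6588345. −1: 6588344.
[5] 6588344 ≡ 7^(7 + 1) + 7^7 (base 7). Lift 8: 150994944. −1: 150994943.
[6] 150994943 ≡ 8^(8 + 1) + 7·8^7 + 7·8^6 + 7·8^5 + 7·8^4 + 7·8^3 + 7·8^2 + 7·8 + 7 (base 8). Lift 9: 3524450281. −1: 3524450280.
[7] 3524450280 ≡ 9^(9 + 1) + 7·9^7 + 7·9^6 + 7·9^5 + 7·9^4 + 7·9^3 + 7·9^2 + 7·9 + 6 (base 9). Lift 10: 100077777776. −1: 100077777775.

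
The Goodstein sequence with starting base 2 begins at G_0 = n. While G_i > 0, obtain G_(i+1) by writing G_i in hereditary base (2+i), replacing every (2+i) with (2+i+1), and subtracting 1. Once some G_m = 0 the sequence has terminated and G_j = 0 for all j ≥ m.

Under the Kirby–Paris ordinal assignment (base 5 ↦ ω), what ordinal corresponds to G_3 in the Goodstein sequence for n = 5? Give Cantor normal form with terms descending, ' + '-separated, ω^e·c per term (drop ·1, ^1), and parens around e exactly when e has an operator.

base 2: 5 = 2^2 + 1; at 3: 3^3 + 1 = 28; next = 27
base 3: 27 = 3^3; at 4: 4^4 = 256; next = 255
base 4: 255 = 3·4^3 + 3·4^2 + 3·4 + 3; at 5: 3·5^3 + 3·5^2 + 3·5 + 3 = 468; next = 467

ω^3·3 + ω^2·3 + ω·3 + 2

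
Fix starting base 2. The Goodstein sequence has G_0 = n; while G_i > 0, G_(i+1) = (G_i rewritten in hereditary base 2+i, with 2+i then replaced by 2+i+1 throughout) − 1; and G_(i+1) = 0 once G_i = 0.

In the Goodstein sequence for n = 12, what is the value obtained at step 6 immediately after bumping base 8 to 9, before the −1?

3486784575

i=0: 12 = 2^(2 + 1) + 2^2 (b=2); 2→3: 3^(3 + 1) + 3^3 = 108; 108−1 = 107
i=1: 107 = 3^(3 + 1) + 2·3^2 + 2·3 + 2 (b=3); 3→4: 4^(4 + 1) + 2·4^2 + 2·4 + 2 = 1066; 1066−1 = 1065
i=2: 1065 = 4^(4 + 1) + 2·4^2 + 2·4 + 1 (b=4); 4→5: 5^(5 + 1) + 2·5^2 + 2·5 + 1 = 15686; 15686−1 = 15685
i=3: 15685 = 5^(5 + 1) + 2·5^2 + 2·5 (b=5); 5→6: 6^(6 + 1) + 2·6^2 + 2·6 = 280020; 280020−1 = 280019
i=4: 280019 = 6^(6 + 1) + 2·6^2 + 6 + 5 (b=6); 6→7: 7^(7 + 1) + 2·7^2 + 7 + 5 = 5764911; 5764911−1 = 5764910
i=5: 5764910 = 7^(7 + 1) + 2·7^2 + 7 + 4 (b=7); 7→8: 8^(8 + 1) + 2·8^2 + 8 + 4 = 134217868; 134217868−1 = 134217867
i=6: 134217867 = 8^(8 + 1) + 2·8^2 + 8 + 3 (b=8); 8→9: 9^(9 + 1) + 2·9^2 + 9 + 3 = 3486784575; 3486784575−1 = 3486784574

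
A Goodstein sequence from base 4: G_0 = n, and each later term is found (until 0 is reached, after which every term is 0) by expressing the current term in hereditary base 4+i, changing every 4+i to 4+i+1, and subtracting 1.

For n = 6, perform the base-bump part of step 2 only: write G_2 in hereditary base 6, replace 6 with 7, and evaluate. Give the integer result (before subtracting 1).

6 —HB4→ 4 + 2 —bump→ 5 + 2 = 7 —(−1)→ 6
6 —HB5→ 5 + 1 —bump→ 6 + 1 = 7 —(−1)→ 6
6 —HB6→ 6 —bump→ 7 = 7 —(−1)→ 6

7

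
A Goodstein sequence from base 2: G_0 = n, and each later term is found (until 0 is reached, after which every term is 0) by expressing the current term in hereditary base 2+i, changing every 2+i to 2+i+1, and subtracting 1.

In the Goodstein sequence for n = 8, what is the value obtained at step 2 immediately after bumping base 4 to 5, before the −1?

G_0=8  [base 2] 2^(2 + 1)  →[2↦3]→  3^(3 + 1) = 81  −1 ⇒ G_1=80
G_1=80  [base 3] 2·3^3 + 2·3^2 + 2·3 + 2  →[3↦4]→  2·4^4 + 2·4^2 + 2·4 + 2 = 554  −1 ⇒ G_2=553
G_2=553  [base 4] 2·4^4 + 2·4^2 + 2·4 + 1  →[4↦5]→  2·5^5 + 2·5^2 + 2·5 + 1 = 6311  −1 ⇒ G_3=6310

6311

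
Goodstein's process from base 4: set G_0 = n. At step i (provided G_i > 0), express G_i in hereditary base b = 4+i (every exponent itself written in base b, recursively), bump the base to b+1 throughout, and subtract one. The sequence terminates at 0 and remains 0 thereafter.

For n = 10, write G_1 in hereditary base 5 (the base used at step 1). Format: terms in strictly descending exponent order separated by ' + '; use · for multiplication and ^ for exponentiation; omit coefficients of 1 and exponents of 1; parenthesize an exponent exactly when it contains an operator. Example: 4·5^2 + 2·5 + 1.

2·5 + 1

i=0: 10 = 2·4 + 2 (b=4); 4→5: 2·5 + 2 = 12; 12−1 = 11
i=1: 11 = 2·5 + 1 (b=5); 5→6: 2·6 + 1 = 13; 13−1 = 12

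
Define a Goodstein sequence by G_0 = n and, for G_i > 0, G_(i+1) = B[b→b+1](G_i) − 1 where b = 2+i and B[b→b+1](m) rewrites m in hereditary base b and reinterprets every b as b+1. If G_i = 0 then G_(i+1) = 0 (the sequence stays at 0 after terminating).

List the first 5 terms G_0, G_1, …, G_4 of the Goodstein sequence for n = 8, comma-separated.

i=0: 8 = 2^(2 + 1) (b=2); 2→3: 3^(3 + 1) = 81; 81−1 = 80
i=1: 80 = 2·3^3 + 2·3^2 + 2·3 + 2 (b=3); 3→4: 2·4^4 + 2·4^2 + 2·4 + 2 = 554; 554−1 = 553
i=2: 553 = 2·4^4 + 2·4^2 + 2·4 + 1 (b=4); 4→5: 2·5^5 + 2·5^2 + 2·5 + 1 = 6311; 6311−1 = 6310
i=3: 6310 = 2·5^5 + 2·5^2 + 2·5 (b=5); 5→6: 2·6^6 + 2·6^2 + 2·6 = 93396; 93396−1 = 93395

8, 80, 553, 6310, 93395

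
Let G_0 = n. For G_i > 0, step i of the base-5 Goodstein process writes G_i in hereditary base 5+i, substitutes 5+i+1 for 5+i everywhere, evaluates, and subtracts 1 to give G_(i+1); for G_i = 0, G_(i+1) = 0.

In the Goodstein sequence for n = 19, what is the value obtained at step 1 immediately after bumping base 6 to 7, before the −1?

24

[0] 19 ≡ 3·5 + 4 (base 5). Lift 6: 22. −1: 21.
[1] 21 ≡ 3·6 + 3 (base 6). Lift 7: 24. −1: 23.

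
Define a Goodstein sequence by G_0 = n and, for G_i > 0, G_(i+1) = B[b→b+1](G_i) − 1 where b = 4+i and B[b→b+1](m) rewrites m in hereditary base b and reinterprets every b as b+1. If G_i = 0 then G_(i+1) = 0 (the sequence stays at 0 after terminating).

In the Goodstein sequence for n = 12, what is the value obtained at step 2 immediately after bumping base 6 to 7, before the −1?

[0] 12 ≡ 3·4 (base 4). Lift 5: 15. −1: 14.
[1] 14 ≡ 2·5 + 4 (base 5). Lift 6: 16. −1: 15.
[2] 15 ≡ 2·6 + 3 (base 6). Lift 7: 17. −1: 16.

17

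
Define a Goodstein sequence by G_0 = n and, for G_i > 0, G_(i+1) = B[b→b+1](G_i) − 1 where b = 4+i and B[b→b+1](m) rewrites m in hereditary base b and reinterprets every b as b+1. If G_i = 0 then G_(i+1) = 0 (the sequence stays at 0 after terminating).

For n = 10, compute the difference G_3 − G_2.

G_0=10  [base 4] 2·4 + 2  →[4↦5]→  2·5 + 2 = 12  −1 ⇒ G_1=11
G_1=11  [base 5] 2·5 + 1  →[5↦6]→  2·6 + 1 = 13  −1 ⇒ G_2=12
G_2=12  [base 6] 2·6  →[6↦7]→  2·7 = 14  −1 ⇒ G_3=13

1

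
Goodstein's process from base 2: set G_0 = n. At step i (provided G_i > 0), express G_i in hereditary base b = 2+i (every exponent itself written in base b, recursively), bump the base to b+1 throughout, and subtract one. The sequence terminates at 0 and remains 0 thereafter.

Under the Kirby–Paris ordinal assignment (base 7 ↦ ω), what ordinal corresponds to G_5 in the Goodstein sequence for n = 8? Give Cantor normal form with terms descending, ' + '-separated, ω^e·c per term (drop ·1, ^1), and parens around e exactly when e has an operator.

ω^ω·2 + ω^2·2 + ω + 4

G_0=8  [base 2] 2^(2 + 1)  →[2↦3]→  3^(3 + 1) = 81  −1 ⇒ G_1=80
G_1=80  [base 3] 2·3^3 + 2·3^2 + 2·3 + 2  →[3↦4]→  2·4^4 + 2·4^2 + 2·4 + 2 = 554  −1 ⇒ G_2=553
G_2=553  [base 4] 2·4^4 + 2·4^2 + 2·4 + 1  →[4↦5]→  2·5^5 + 2·5^2 + 2·5 + 1 = 6311  −1 ⇒ G_3=6310
G_3=6310  [base 5] 2·5^5 + 2·5^2 + 2·5  →[5↦6]→  2·6^6 + 2·6^2 + 2·6 = 93396  −1 ⇒ G_4=93395
G_4=93395  [base 6] 2·6^6 + 2·6^2 + 6 + 5  →[6↦7]→  2·7^7 + 2·7^2 + 7 + 5 = 1647196  −1 ⇒ G_5=1647195
G_5=1647195  [base 7] 2·7^7 + 2·7^2 + 7 + 4  →[7↦8]→  2·8^8 + 2·8^2 + 8 + 4 = 33554572  −1 ⇒ G_6=33554571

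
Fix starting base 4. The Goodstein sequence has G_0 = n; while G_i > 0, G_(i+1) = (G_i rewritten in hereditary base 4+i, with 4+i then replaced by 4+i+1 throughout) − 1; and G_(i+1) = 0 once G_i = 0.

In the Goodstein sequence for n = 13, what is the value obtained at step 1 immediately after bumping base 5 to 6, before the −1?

G_0 = 13. HB_4(13) = 3·4 + 1. Bump = 16. G_1 = 15.
G_1 = 15. HB_5(15) = 3·5. Bump = 18. G_2 = 17.

18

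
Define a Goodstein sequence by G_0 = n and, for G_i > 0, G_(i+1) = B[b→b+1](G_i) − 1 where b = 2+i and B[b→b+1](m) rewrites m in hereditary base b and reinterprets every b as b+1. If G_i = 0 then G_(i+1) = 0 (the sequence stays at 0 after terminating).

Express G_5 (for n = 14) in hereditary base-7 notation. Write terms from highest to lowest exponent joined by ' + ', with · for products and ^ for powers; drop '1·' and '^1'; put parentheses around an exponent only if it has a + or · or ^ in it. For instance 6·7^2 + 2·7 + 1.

step 0: 14 = 2^(2 + 1) + 2^2 + 2; sub 3 for 2: 3^(3 + 1) + 3^3 + 3; = 111; G_1 = 111−1 = 110
step 1: 110 = 3^(3 + 1) + 3^3 + 2; sub 4 for 3: 4^(4 + 1) + 4^4 + 2; = 1282; G_2 = 1282−1 = 1281
step 2: 1281 = 4^(4 + 1) + 4^4 + 1; sub 5 for 4: 5^(5 + 1) + 5^5 + 1; = 18751; G_3 = 18751−1 = 18750
step 3: 18750 = 5^(5 + 1) + 5^5; sub 6 for 5: 6^(6 + 1) + 6^6; = 326592; G_4 = 326592−1 = 326591
step 4: 326591 = 6^(6 + 1) + 5·6^5 + 5·6^4 + 5·6^3 + 5·6^2 + 5·6 + 5; sub 7 for 6: 7^(7 + 1) + 5·7^5 + 5·7^4 + 5·7^3 + 5·7^2 + 5·7 + 5; = 5862841; G_5 = 5862841−1 = 5862840
step 5: 5862840 = 7^(7 + 1) + 5·7^5 + 5·7^4 + 5·7^3 + 5·7^2 + 5·7 + 4; sub 8 for 7: 8^(8 + 1) + 5·8^5 + 5·8^4 + 5·8^3 + 5·8^2 + 5·8 + 4; = 134404972; G_6 = 134404972−1 = 134404971

7^(7 + 1) + 5·7^5 + 5·7^4 + 5·7^3 + 5·7^2 + 5·7 + 4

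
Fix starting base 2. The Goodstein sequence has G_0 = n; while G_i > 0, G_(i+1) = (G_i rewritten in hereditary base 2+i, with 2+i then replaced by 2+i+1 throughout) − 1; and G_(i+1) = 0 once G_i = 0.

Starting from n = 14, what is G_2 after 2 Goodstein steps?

i=0: 14 = 2^(2 + 1) + 2^2 + 2 (b=2); 2→3: 3^(3 + 1) + 3^3 + 3 = 111; 111−1 = 110
i=1: 110 = 3^(3 + 1) + 3^3 + 2 (b=3); 3→4: 4^(4 + 1) + 4^4 + 2 = 1282; 1282−1 = 1281
i=2: 1281 = 4^(4 + 1) + 4^4 + 1 (b=4); 4→5: 5^(5 + 1) + 5^5 + 1 = 18751; 18751−1 = 18750

1281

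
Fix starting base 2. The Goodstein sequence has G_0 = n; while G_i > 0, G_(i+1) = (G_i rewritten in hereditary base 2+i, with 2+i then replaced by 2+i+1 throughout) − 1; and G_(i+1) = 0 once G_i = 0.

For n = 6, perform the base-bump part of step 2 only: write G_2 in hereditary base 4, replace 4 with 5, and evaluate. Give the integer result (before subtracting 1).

3126

step 0: 6 = 2^2 + 2; sub 3 for 2: 3^3 + 3; = 30; G_1 = 30−1 = 29
step 1: 29 = 3^3 + 2; sub 4 for 3: 4^4 + 2; = 258; G_2 = 258−1 = 257
step 2: 257 = 4^4 + 1; sub 5 for 4: 5^5 + 1; = 3126; G_3 = 3126−1 = 3125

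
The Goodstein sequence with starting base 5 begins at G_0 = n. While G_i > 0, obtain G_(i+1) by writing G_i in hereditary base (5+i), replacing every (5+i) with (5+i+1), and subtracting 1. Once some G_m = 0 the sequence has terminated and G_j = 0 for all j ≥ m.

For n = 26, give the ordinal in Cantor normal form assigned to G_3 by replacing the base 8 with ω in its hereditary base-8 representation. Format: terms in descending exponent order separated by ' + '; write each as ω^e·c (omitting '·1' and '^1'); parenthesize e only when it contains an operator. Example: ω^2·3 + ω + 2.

[0] 26 ≡ 5^2 + 1 (base 5). Lift 6: 37. −1: 36.
[1] 36 ≡ 6^2 (base 6). Lift 7: 49. −1: 48.
[2] 48 ≡ 6·7 + 6 (base 7). Lift 8: 54. −1: 53.
[3] 53 ≡ 6·8 + 5 (base 8). Lift 9: 59. −1: 58.

ω·6 + 5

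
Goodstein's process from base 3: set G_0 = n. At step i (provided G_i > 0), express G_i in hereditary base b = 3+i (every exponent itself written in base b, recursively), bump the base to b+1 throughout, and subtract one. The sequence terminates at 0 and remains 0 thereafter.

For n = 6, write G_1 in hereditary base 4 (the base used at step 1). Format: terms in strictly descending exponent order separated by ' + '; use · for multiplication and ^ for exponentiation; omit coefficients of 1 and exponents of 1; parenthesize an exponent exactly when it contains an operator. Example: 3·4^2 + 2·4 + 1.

4 + 3

[0] 6 ≡ 2·3 (base 3). Lift 4: 8. −1: 7.
[1] 7 ≡ 4 + 3 (base 4). Lift 5: 8. −1: 7.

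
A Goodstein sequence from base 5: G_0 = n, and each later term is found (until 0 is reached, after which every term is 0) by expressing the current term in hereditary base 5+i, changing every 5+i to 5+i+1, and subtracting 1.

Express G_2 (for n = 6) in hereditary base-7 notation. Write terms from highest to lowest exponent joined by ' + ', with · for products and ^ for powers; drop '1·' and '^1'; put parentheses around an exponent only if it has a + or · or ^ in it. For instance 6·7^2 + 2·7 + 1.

6

i=0: 6 = 5 + 1 (b=5); 5→6: 6 + 1 = 7; 7−1 = 6
i=1: 6 = 6 (b=6); 6→7: 7 = 7; 7−1 = 6
i=2: 6 = 6 (b=7); 7→8: 6 = 6; 6−1 = 5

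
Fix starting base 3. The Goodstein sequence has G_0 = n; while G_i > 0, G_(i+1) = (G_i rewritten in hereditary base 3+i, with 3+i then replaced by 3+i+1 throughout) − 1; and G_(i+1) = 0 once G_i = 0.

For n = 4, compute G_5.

1

step 0: 4 = 3 + 1; sub 4 for 3: 4 + 1; = 5; G_1 = 5−1 = 4
step 1: 4 = 4; sub 5 for 4: 5; = 5; G_2 = 5−1 = 4
step 2: 4 = 4; sub 6 for 5: 4; = 4; G_3 = 4−1 = 3
step 3: 3 = 3; sub 7 for 6: 3; = 3; G_4 = 3−1 = 2
step 4: 2 = 2; sub 8 for 7: 2; = 2; G_5 = 2−1 = 1
step 5: 1 = 1; sub 9 for 8: 1; = 1; G_6 = 1−1 = 0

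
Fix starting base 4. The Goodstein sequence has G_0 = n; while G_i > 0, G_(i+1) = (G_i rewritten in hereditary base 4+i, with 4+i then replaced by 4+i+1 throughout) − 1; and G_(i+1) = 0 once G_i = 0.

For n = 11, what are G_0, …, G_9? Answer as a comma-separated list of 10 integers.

11 —HB4→ 2·4 + 3 —bump→ 2·5 + 3 = 13 —(−1)→ 12
12 —HB5→ 2·5 + 2 —bump→ 2·6 + 2 = 14 —(−1)→ 13
13 —HB6→ 2·6 + 1 —bump→ 2·7 + 1 = 15 —(−1)→ 14
14 —HB7→ 2·7 —bump→ 2·8 = 16 —(−1)→ 15
15 —HB8→ 8 + 7 —bump→ 9 + 7 = 16 —(−1)→ 15
15 —HB9→ 9 + 6 —bump→ 10 + 6 = 16 —(−1)→ 15
15 —HB10→ 10 + 5 —bump→ 11 + 5 = 16 —(−1)→ 15
15 —HB11→ 11 + 4 —bump→ 12 + 4 = 16 —(−1)→ 15
15 —HB12→ 12 + 3 —bump→ 13 + 3 = 16 —(−1)→ 15

11, 12, 13, 14, 15, 15, 15, 15, 15, 15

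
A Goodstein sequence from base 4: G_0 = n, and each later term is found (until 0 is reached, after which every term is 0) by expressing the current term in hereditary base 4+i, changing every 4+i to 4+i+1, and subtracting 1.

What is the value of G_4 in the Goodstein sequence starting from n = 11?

15

11 —HB4→ 2·4 + 3 —bump→ 2·5 + 3 = 13 —(−1)→ 12
12 —HB5→ 2·5 + 2 —bump→ 2·6 + 2 = 14 —(−1)→ 13
13 —HB6→ 2·6 + 1 —bump→ 2·7 + 1 = 15 —(−1)→ 14
14 —HB7→ 2·7 —bump→ 2·8 = 16 —(−1)→ 15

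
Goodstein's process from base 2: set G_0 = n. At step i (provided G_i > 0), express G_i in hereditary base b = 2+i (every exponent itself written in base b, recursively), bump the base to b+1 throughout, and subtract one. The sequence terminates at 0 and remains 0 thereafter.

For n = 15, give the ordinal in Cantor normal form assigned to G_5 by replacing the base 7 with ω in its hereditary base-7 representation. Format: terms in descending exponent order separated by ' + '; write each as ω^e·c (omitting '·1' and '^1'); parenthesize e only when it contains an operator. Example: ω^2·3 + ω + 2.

ω^(ω + 1) + ω^ω

G_0=15  [base 2] 2^(2 + 1) + 2^2 + 2 + 1  →[2↦3]→  3^(3 + 1) + 3^3 + 3 + 1 = 112  −1 ⇒ G_1=111
G_1=111  [base 3] 3^(3 + 1) + 3^3 + 3  →[3↦4]→  4^(4 + 1) + 4^4 + 4 = 1284  −1 ⇒ G_2=1283
G_2=1283  [base 4] 4^(4 + 1) + 4^4 + 3  →[4↦5]→  5^(5 + 1) + 5^5 + 3 = 18753  −1 ⇒ G_3=18752
G_3=18752  [base 5] 5^(5 + 1) + 5^5 + 2  →[5↦6]→  6^(6 + 1) + 6^6 + 2 = 326594  −1 ⇒ G_4=326593
G_4=326593  [base 6] 6^(6 + 1) + 6^6 + 1  →[6↦7]→  7^(7 + 1) + 7^7 + 1 = 6588345  −1 ⇒ G_5=6588344
G_5=6588344  [base 7] 7^(7 + 1) + 7^7  →[7↦8]→  8^(8 + 1) + 8^8 = 150994944  −1 ⇒ G_6=150994943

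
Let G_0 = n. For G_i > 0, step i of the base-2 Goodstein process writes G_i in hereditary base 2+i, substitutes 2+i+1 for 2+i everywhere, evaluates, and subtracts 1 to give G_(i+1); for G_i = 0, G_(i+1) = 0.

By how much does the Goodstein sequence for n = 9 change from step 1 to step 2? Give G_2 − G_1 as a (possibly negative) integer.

(0) 9|_2 = 2^(2 + 1) + 1 ↦ 3^(3 + 1) + 1|_3 = 82 ⇒ 81
(1) 81|_3 = 3^(3 + 1) ↦ 4^(4 + 1)|_4 = 1024 ⇒ 1023

942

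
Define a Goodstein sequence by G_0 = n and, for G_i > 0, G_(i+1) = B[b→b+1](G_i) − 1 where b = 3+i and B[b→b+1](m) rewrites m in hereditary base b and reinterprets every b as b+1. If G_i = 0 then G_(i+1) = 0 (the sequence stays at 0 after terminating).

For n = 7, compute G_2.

9

(0) 7|_3 = 2·3 + 1 ↦ 2·4 + 1|_4 = 9 ⇒ 8
(1) 8|_4 = 2·4 ↦ 2·5|_5 = 10 ⇒ 9
(2) 9|_5 = 5 + 4 ↦ 6 + 4|_6 = 10 ⇒ 9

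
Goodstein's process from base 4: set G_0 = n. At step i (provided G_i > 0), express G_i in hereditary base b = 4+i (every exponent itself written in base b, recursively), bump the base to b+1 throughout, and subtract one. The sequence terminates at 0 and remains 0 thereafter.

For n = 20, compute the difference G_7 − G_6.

8

step 0: 20 = 4^2 + 4; sub 5 for 4: 5^2 + 5; = 30; G_1 = 30−1 = 29
step 1: 29 = 5^2 + 4; sub 6 for 5: 6^2 + 4; = 40; G_2 = 40−1 = 39
step 2: 39 = 6^2 + 3; sub 7 for 6: 7^2 + 3; = 52; G_3 = 52−1 = 51
step 3: 51 = 7^2 + 2; sub 8 for 7: 8^2 + 2; = 66; G_4 = 66−1 = 65
step 4: 65 = 8^2 + 1; sub 9 for 8: 9^2 + 1; = 82; G_5 = 82−1 = 81
step 5: 81 = 9^2; sub 10 for 9: 10^2; = 100; G_6 = 100−1 = 99
step 6: 99 = 9·10 + 9; sub 11 for 10: 9·11 + 9; = 108; G_7 = 108−1 = 107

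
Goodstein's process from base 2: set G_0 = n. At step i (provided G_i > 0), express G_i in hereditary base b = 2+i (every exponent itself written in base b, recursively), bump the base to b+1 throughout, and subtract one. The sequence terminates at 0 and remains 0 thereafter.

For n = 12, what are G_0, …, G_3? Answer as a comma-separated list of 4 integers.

12, 107, 1065, 15685

i=0: 12 = 2^(2 + 1) + 2^2 (b=2); 2→3: 3^(3 + 1) + 3^3 = 108; 108−1 = 107
i=1: 107 = 3^(3 + 1) + 2·3^2 + 2·3 + 2 (b=3); 3→4: 4^(4 + 1) + 2·4^2 + 2·4 + 2 = 1066; 1066−1 = 1065
i=2: 1065 = 4^(4 + 1) + 2·4^2 + 2·4 + 1 (b=4); 4→5: 5^(5 + 1) + 2·5^2 + 2·5 + 1 = 15686; 15686−1 = 15685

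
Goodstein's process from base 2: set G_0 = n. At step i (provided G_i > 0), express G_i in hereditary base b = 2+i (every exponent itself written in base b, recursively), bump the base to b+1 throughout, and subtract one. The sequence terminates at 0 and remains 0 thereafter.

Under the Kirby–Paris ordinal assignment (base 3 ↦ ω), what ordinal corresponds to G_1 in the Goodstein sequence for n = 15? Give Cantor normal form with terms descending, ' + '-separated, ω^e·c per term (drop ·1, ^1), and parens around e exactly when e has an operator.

base 2: 15 = 2^(2 + 1) + 2^2 + 2 + 1; at 3: 3^(3 + 1) + 3^3 + 3 + 1 = 112; next = 111
base 3: 111 = 3^(3 + 1) + 3^3 + 3; at 4: 4^(4 + 1) + 4^4 + 4 = 1284; next = 1283

ω^(ω + 1) + ω^ω + ω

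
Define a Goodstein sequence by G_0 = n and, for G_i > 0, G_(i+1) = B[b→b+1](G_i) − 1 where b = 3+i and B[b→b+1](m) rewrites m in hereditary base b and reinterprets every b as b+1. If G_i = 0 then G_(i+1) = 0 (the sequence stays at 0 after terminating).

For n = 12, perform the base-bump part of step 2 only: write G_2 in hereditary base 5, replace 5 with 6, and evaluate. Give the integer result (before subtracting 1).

38

step 0: 12 = 3^2 + 3; sub 4 for 3: 4^2 + 4; = 20; G_1 = 20−1 = 19
step 1: 19 = 4^2 + 3; sub 5 for 4: 5^2 + 3; = 28; G_2 = 28−1 = 27
step 2: 27 = 5^2 + 2; sub 6 for 5: 6^2 + 2; = 38; G_3 = 38−1 = 37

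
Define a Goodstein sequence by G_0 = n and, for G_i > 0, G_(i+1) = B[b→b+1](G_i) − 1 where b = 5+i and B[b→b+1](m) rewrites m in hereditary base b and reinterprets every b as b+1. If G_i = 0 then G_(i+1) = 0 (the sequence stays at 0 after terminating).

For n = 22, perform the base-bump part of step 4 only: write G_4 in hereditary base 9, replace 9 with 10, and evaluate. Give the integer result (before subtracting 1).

36

22 —HB5→ 4·5 + 2 —bump→ 4·6 + 2 = 26 —(−1)→ 25
25 —HB6→ 4·6 + 1 —bump→ 4·7 + 1 = 29 —(−1)→ 28
28 —HB7→ 4·7 —bump→ 4·8 = 32 —(−1)→ 31
31 —HB8→ 3·8 + 7 —bump→ 3·9 + 7 = 34 —(−1)→ 33
33 —HB9→ 3·9 + 6 —bump→ 3·10 + 6 = 36 —(−1)→ 35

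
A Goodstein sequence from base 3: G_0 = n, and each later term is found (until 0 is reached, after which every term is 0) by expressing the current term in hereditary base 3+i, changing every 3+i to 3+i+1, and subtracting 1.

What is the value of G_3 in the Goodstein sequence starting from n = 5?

5 —HB3→ 3 + 2 —bump→ 4 + 2 = 6 —(−1)→ 5
5 —HB4→ 4 + 1 —bump→ 5 + 1 = 6 —(−1)→ 5
5 —HB5→ 5 —bump→ 6 = 6 —(−1)→ 5

5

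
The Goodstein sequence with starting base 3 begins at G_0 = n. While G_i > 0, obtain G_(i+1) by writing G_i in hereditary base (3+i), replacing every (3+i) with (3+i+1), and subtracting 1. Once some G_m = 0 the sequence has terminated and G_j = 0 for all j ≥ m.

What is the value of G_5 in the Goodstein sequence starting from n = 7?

9

step 0: 7 = 2·3 + 1; sub 4 for 3: 2·4 + 1; = 9; G_1 = 9−1 = 8
step 1: 8 = 2·4; sub 5 for 4: 2·5; = 10; G_2 = 10−1 = 9
step 2: 9 = 5 + 4; sub 6 for 5: 6 + 4; = 10; G_3 = 10−1 = 9
step 3: 9 = 6 + 3; sub 7 for 6: 7 + 3; = 10; G_4 = 10−1 = 9
step 4: 9 = 7 + 2; sub 8 for 7: 8 + 2; = 10; G_5 = 10−1 = 9
step 5: 9 = 8 + 1; sub 9 for 8: 9 + 1; = 10; G_6 = 10−1 = 9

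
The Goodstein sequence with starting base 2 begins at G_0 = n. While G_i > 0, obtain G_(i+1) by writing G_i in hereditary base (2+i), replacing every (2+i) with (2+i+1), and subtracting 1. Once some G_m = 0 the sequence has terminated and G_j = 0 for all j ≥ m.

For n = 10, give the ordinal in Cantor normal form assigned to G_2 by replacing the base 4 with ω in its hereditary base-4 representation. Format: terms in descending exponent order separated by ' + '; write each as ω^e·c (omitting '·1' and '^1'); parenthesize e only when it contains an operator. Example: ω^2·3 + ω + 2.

10 —HB2→ 2^(2 + 1) + 2 —bump→ 3^(3 + 1) + 3 = 84 —(−1)→ 83
83 —HB3→ 3^(3 + 1) + 2 —bump→ 4^(4 + 1) + 2 = 1026 —(−1)→ 1025
1025 —HB4→ 4^(4 + 1) + 1 —bump→ 5^(5 + 1) + 1 = 15626 —(−1)→ 15625

ω^(ω + 1) + 1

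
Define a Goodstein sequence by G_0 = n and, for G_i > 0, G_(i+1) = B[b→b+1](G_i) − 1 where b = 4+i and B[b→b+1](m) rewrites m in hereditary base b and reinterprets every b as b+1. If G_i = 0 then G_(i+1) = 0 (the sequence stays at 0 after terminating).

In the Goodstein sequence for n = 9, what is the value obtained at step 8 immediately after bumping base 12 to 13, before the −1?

11

base 4: 9 = 2·4 + 1; at 5: 2·5 + 1 = 11; next = 10
base 5: 10 = 2·5; at 6: 2·6 = 12; next = 11
base 6: 11 = 6 + 5; at 7: 7 + 5 = 12; next = 11
base 7: 11 = 7 + 4; at 8: 8 + 4 = 12; next = 11
base 8: 11 = 8 + 3; at 9: 9 + 3 = 12; next = 11
base 9: 11 = 9 + 2; at 10: 10 + 2 = 12; next = 11
base 10: 11 = 10 + 1; at 11: 11 + 1 = 12; next = 11
base 11: 11 = 11; at 12: 12 = 12; next = 11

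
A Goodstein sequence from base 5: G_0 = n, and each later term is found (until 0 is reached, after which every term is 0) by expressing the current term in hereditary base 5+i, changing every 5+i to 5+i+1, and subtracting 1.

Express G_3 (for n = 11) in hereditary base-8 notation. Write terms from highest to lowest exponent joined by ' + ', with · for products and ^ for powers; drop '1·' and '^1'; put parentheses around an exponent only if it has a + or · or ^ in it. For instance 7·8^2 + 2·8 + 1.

[0] 11 ≡ 2·5 + 1 (base 5). Lift 6: 13. −1: 12.
[1] 12 ≡ 2·6 (base 6). Lift 7: 14. −1: 13.
[2] 13 ≡ 7 + 6 (base 7). Lift 8: 14. −1: 13.
[3] 13 ≡ 8 + 5 (base 8). Lift 9: 14. −1: 13.

8 + 5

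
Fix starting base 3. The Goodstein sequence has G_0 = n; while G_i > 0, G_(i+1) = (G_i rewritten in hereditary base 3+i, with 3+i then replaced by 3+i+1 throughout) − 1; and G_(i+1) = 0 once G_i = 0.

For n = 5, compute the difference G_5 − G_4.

G_0=5  [base 3] 3 + 2  →[3↦4]→  4 + 2 = 6  −1 ⇒ G_1=5
G_1=5  [base 4] 4 + 1  →[4↦5]→  5 + 1 = 6  −1 ⇒ G_2=5
G_2=5  [base 5] 5  →[5↦6]→  6 = 6  −1 ⇒ G_3=5
G_3=5  [base 6] 5  →[6↦7]→  5 = 5  −1 ⇒ G_4=4
G_4=4  [base 7] 4  →[7↦8]→  4 = 4  −1 ⇒ G_5=3

-1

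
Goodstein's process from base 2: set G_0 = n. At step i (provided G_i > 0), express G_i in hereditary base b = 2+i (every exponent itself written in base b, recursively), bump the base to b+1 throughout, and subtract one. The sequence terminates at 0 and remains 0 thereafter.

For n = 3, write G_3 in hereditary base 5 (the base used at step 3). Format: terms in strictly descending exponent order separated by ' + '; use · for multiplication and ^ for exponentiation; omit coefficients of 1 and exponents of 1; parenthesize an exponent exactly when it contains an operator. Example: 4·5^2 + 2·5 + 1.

2

3 —HB2→ 2 + 1 —bump→ 3 + 1 = 4 —(−1)→ 3
3 —HB3→ 3 —bump→ 4 = 4 —(−1)→ 3
3 —HB4→ 3 —bump→ 3 = 3 —(−1)→ 2
2 —HB5→ 2 —bump→ 2 = 2 —(−1)→ 1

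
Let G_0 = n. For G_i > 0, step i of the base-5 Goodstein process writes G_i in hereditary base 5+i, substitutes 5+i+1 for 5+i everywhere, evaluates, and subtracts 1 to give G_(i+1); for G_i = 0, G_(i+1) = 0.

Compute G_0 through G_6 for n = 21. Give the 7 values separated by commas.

21, 24, 27, 29, 31, 33, 35

[0] 21 ≡ 4·5 + 1 (base 5). Lift 6: 25. −1: 24.
[1] 24 ≡ 4·6 (base 6). Lift 7: 28. −1: 27.
[2] 27 ≡ 3·7 + 6 (base 7). Lift 8: 30. −1: 29.
[3] 29 ≡ 3·8 + 5 (base 8). Lift 9: 32. −1: 31.
[4] 31 ≡ 3·9 + 4 (base 9). Lift 10: 34. −1: 33.
[5] 33 ≡ 3·10 + 3 (base 10). Lift 11: 36. −1: 35.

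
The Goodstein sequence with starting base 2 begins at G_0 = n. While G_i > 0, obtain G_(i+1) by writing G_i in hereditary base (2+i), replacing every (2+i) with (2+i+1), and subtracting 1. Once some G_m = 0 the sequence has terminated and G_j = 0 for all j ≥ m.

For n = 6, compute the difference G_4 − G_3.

base 2: 6 = 2^2 + 2; at 3: 3^3 + 3 = 30; next = 29
base 3: 29 = 3^3 + 2; at 4: 4^4 + 2 = 258; next = 257
base 4: 257 = 4^4 + 1; at 5: 5^5 + 1 = 3126; next = 3125
base 5: 3125 = 5^5; at 6: 6^6 = 46656; next = 46655

43530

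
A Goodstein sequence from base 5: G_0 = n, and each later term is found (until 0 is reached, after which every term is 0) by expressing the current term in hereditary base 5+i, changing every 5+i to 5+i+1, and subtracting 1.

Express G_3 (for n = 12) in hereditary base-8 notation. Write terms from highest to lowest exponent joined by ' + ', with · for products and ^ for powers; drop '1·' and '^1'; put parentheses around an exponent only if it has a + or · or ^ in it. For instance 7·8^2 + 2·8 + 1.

step 0: 12 = 2·5 + 2; sub 6 for 5: 2·6 + 2; = 14; G_1 = 14−1 = 13
step 1: 13 = 2·6 + 1; sub 7 for 6: 2·7 + 1; = 15; G_2 = 15−1 = 14
step 2: 14 = 2·7; sub 8 for 7: 2·8; = 16; G_3 = 16−1 = 15
step 3: 15 = 8 + 7; sub 9 for 8: 9 + 7; = 16; G_4 = 16−1 = 15

8 + 7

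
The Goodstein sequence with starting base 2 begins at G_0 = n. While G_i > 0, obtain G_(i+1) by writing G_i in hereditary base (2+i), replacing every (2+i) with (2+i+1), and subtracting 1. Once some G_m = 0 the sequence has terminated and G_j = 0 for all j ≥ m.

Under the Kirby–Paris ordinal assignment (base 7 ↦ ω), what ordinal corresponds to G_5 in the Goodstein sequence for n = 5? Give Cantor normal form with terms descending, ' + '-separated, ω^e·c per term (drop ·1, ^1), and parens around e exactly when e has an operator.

[0] 5 ≡ 2^2 + 1 (base 2). Lift 3: 28. −1: 27.
[1] 27 ≡ 3^3 (base 3). Lift 4: 256. −1: 255.
[2] 255 ≡ 3·4^3 + 3·4^2 + 3·4 + 3 (base 4). Lift 5: 468. −1: 467.
[3] 467 ≡ 3·5^3 + 3·5^2 + 3·5 + 2 (base 5). Lift 6: 776. −1: 775.
[4] 775 ≡ 3·6^3 + 3·6^2 + 3·6 + 1 (base 6). Lift 7: 1198. −1: 1197.
[5] 1197 ≡ 3·7^3 + 3·7^2 + 3·7 (base 7). Lift 8: 1752. −1: 1751.

ω^3·3 + ω^2·3 + ω·3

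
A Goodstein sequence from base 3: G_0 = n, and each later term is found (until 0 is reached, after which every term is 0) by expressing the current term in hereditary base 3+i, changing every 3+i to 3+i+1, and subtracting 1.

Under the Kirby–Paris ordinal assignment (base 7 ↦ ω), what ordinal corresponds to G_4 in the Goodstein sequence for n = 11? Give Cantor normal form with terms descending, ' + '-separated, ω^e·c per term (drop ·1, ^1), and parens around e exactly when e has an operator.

11 —HB3→ 3^2 + 2 —bump→ 4^2 + 2 = 18 —(−1)→ 17
17 —HB4→ 4^2 + 1 —bump→ 5^2 + 1 = 26 —(−1)→ 25
25 —HB5→ 5^2 —bump→ 6^2 = 36 —(−1)→ 35
35 —HB6→ 5·6 + 5 —bump→ 5·7 + 5 = 40 —(−1)→ 39
39 —HB7→ 5·7 + 4 —bump→ 5·8 + 4 = 44 —(−1)→ 43

ω·5 + 4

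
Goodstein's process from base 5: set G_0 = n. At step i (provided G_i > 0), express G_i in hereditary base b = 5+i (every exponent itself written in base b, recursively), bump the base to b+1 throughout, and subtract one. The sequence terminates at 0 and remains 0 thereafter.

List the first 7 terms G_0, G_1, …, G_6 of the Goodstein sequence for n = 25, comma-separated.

25, 35, 39, 43, 47, 51, 55

G_0 = 25. HB_5(25) = 5^2. Bump = 36. G_1 = 35.
G_1 = 35. HB_6(35) = 5·6 + 5. Bump = 40. G_2 = 39.
G_2 = 39. HB_7(39) = 5·7 + 4. Bump = 44. G_3 = 43.
G_3 = 43. HB_8(43) = 5·8 + 3. Bump = 48. G_4 = 47.
G_4 = 47. HB_9(47) = 5·9 + 2. Bump = 52. G_5 = 51.
G_5 = 51. HB_10(51) = 5·10 + 1. Bump = 56. G_6 = 55.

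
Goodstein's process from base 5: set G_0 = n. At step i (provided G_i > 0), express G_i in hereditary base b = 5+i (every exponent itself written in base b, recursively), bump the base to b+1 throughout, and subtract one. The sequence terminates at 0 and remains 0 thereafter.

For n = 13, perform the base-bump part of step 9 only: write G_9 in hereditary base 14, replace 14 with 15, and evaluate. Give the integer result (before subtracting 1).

18

base 5: 13 = 2·5 + 3; at 6: 2·6 + 3 = 15; next = 14
base 6: 14 = 2·6 + 2; at 7: 2·7 + 2 = 16; next = 15
base 7: 15 = 2·7 + 1; at 8: 2·8 + 1 = 17; next = 16
base 8: 16 = 2·8; at 9: 2·9 = 18; next = 17
base 9: 17 = 9 + 8; at 10: 10 + 8 = 18; next = 17
base 10: 17 = 10 + 7; at 11: 11 + 7 = 18; next = 17
base 11: 17 = 11 + 6; at 12: 12 + 6 = 18; next = 17
base 12: 17 = 12 + 5; at 13: 13 + 5 = 18; next = 17
base 13: 17 = 13 + 4; at 14: 14 + 4 = 18; next = 17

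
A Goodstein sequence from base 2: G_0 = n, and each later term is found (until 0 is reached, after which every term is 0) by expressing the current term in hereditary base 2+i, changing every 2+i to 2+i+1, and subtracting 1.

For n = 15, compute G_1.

[0] 15 ≡ 2^(2 + 1) + 2^2 + 2 + 1 (base 2). Lift 3: 112. −1: 111.
[1] 111 ≡ 3^(3 + 1) + 3^3 + 3 (base 3). Lift 4: 1284. −1: 1283.

111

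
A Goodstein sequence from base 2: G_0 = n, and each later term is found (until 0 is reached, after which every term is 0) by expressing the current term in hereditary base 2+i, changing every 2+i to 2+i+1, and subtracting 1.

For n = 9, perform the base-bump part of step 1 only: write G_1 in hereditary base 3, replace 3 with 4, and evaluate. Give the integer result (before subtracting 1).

1024

i=0: 9 = 2^(2 + 1) + 1 (b=2); 2→3: 3^(3 + 1) + 1 = 82; 82−1 = 81
i=1: 81 = 3^(3 + 1) (b=3); 3→4: 4^(4 + 1) = 1024; 1024−1 = 1023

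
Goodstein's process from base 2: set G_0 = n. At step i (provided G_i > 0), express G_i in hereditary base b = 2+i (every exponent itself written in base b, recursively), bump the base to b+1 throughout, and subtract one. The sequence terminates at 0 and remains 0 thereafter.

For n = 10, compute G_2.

1025

G_0=10  [base 2] 2^(2 + 1) + 2  →[2↦3]→  3^(3 + 1) + 3 = 84  −1 ⇒ G_1=83
G_1=83  [base 3] 3^(3 + 1) + 2  →[3↦4]→  4^(4 + 1) + 2 = 1026  −1 ⇒ G_2=1025
G_2=1025  [base 4] 4^(4 + 1) + 1  →[4↦5]→  5^(5 + 1) + 1 = 15626  −1 ⇒ G_3=15625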